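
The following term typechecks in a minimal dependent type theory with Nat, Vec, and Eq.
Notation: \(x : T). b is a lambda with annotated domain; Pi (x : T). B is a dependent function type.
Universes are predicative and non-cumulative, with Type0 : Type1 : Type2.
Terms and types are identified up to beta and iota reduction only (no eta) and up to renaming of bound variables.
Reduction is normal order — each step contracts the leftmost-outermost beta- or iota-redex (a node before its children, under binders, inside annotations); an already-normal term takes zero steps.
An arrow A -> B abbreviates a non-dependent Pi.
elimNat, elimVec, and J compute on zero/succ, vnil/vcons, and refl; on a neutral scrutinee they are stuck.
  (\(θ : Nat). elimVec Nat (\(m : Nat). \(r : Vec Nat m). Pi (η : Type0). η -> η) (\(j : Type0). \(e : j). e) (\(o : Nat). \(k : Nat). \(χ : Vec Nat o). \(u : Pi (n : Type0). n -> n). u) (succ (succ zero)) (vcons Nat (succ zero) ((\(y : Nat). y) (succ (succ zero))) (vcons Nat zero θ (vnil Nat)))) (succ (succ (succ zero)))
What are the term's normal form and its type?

resulting normal form:
  \(θ : Type0). \(m : θ). m
type:
  Pi (θ : Type0). θ -> θ
observation: 12 normal-order steps normalize the term, beginning with a beta-redex.


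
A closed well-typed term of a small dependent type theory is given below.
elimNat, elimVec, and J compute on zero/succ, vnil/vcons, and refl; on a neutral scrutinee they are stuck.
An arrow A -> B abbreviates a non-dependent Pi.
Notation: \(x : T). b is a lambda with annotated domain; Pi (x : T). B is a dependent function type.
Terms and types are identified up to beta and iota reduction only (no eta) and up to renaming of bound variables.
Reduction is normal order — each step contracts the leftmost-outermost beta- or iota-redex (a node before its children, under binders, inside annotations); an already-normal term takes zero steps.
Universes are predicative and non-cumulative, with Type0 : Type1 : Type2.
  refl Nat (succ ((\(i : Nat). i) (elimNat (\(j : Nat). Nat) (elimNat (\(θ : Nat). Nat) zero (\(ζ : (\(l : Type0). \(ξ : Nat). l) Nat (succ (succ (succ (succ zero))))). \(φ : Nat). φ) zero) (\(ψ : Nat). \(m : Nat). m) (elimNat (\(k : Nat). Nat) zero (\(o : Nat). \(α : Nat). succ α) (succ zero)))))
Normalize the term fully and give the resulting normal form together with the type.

resulting normal form:
  refl Nat (succ zero)
inferred type:
  Eq Nat (succ zero) (succ zero)
observation: contracting a beta-redex first, the term normalizes in 10 steps.


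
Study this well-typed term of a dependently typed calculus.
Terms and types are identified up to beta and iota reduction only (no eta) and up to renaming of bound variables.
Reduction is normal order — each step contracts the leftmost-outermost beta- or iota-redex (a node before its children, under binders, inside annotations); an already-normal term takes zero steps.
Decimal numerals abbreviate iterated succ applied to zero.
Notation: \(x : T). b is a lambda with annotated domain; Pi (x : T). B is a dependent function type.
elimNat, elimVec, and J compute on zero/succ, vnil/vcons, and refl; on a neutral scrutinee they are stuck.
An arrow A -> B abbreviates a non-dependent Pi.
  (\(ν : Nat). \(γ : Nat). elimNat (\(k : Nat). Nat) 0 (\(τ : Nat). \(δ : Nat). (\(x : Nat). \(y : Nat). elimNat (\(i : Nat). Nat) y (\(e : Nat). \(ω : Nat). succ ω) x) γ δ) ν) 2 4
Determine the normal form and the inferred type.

resulting normal form:
  8
the term's type:
  Nat
observation: 39 normal-order steps separate the term from its normal form.


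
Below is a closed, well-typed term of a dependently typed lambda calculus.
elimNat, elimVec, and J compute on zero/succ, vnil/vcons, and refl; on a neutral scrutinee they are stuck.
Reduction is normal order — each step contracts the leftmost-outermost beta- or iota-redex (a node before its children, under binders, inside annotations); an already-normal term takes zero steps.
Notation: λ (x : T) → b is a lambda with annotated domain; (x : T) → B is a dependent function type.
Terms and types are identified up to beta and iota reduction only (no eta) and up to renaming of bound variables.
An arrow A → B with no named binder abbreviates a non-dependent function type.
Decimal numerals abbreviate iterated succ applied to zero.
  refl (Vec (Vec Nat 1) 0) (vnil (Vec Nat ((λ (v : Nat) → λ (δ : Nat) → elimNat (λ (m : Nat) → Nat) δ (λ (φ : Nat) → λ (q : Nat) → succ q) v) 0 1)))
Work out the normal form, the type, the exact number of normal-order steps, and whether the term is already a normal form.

reduced normal form:
  refl (Vec (Vec Nat 1) 0) (vnil (Vec Nat 1))
inferred type:
  Eq (Vec (Vec Nat 1) 0) (vnil (Vec Nat 1)) (vnil (Vec Nat 1))
normal-order step count: 3
already normal: no
first contracted redex: a beta-redex


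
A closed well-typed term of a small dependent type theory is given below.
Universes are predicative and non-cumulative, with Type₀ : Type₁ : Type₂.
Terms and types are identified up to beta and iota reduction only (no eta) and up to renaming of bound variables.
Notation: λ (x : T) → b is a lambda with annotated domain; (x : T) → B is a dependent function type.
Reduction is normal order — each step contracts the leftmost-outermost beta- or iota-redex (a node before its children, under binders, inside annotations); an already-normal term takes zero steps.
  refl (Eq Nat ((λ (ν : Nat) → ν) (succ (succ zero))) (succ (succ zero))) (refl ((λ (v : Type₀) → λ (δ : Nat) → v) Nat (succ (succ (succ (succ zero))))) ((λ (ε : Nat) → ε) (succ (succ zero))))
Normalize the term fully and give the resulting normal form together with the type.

resulting normal form:
  refl (Eq Nat (succ (succ zero)) (succ (succ zero))) (refl Nat (succ (succ zero)))
the term's type:
  Eq (Eq Nat (succ (succ zero)) (succ (succ zero))) (refl Nat (succ (succ zero))) (refl Nat (succ (succ zero)))


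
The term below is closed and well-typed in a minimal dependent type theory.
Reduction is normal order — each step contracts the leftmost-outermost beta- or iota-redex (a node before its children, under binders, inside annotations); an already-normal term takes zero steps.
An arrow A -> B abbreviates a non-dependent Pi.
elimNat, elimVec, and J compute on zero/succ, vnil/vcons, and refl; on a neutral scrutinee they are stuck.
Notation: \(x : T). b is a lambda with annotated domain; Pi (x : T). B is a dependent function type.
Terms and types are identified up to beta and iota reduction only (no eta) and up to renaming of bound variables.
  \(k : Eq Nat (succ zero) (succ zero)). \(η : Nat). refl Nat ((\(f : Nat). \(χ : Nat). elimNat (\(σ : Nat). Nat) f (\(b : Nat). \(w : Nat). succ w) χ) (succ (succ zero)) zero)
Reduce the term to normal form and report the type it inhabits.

reduced normal form:
  \(k : Eq Nat (succ zero) (succ zero)). \(η : Nat). refl Nat (succ (succ zero))
type:
  Eq Nat (succ zero) (succ zero) -> Nat -> Eq Nat (succ (succ zero)) (succ (succ zero))
observation: reduction starts at a beta-redex, and 3 normal-order steps reach the normal form.


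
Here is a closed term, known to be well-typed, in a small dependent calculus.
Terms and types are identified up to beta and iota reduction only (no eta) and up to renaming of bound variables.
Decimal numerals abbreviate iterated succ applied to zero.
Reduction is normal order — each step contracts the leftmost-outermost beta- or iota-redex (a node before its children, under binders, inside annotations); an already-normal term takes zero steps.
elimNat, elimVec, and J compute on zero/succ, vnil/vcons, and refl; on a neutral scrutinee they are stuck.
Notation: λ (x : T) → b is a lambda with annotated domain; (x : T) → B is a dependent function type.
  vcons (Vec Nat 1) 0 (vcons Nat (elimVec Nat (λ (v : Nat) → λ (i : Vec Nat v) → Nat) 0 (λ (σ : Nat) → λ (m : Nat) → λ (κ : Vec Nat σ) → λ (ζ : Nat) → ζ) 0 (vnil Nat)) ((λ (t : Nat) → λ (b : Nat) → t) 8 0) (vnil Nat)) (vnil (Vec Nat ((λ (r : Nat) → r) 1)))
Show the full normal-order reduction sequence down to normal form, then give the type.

normal-order reduction:
  vcons (Vec Nat 1) 0 (vcons Nat (elimVec Nat (λ (v : Nat) → λ (i : Vec Nat v) → Nat) 0 (λ (σ : Nat) → λ (m : Nat) → λ (κ : Vec Nat σ) → λ (ζ : Nat) → ζ) 0 (vnil Nat)) ((λ (t : Nat) → λ (b : Nat) → t) 8 0) (vnil Nat)) (vnil (Vec Nat ((λ (r : Nat) → r) 1)))
  ~> vcons (Vec Nat 1) 0 (vcons Nat 0 ((λ (v : Nat) → λ (i : Nat) → v) 8 0) (vnil Nat)) (vnil (Vec Nat ((λ (σ : Nat) → σ) 1)))
  ~> vcons (Vec Nat 1) 0 (vcons Nat 0 ((λ (v : Nat) → 8) 0) (vnil Nat)) (vnil (Vec Nat ((λ (i : Nat) → i) 1)))
  ~> vcons (Vec Nat 1) 0 (vcons Nat 0 8 (vnil Nat)) (vnil (Vec Nat ((λ (v : Nat) → v) 1)))
  ~> vcons (Vec Nat 1) 0 (vcons Nat 0 8 (vnil Nat)) (vnil (Vec Nat 1))
the term's type:
  Vec (Vec Nat 1) 1


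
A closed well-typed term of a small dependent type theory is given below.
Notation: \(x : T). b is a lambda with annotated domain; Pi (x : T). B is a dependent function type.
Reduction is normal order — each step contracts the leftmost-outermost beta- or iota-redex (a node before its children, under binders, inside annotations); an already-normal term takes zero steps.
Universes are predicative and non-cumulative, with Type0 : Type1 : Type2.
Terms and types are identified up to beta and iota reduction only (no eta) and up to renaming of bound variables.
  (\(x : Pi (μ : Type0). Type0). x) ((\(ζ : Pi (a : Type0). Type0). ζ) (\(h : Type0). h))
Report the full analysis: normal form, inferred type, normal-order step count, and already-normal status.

reduced normal form:
  \(x : Type0). x
type:
  Pi (x : Type0). Type0
steps to reach normal form (normal order): 2
term was already normal: no
first redex: a beta-redex


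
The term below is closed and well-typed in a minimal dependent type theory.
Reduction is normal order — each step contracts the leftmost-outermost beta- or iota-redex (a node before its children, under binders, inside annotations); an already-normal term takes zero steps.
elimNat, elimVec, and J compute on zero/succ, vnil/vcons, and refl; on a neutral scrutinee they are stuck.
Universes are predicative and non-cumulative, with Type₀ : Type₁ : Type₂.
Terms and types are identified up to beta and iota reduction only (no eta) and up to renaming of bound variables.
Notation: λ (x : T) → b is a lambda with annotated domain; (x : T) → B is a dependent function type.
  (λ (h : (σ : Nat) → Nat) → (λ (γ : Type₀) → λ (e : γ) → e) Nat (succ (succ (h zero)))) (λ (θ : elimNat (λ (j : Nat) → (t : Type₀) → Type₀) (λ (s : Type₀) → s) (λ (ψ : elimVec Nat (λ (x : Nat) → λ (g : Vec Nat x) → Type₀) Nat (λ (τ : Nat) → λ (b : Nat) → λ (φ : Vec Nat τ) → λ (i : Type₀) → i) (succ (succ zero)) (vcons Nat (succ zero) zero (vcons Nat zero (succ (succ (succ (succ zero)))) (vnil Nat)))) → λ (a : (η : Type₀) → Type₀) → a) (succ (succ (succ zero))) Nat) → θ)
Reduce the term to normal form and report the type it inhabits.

reduced normal form:
  succ (succ zero)
type:
  Nat


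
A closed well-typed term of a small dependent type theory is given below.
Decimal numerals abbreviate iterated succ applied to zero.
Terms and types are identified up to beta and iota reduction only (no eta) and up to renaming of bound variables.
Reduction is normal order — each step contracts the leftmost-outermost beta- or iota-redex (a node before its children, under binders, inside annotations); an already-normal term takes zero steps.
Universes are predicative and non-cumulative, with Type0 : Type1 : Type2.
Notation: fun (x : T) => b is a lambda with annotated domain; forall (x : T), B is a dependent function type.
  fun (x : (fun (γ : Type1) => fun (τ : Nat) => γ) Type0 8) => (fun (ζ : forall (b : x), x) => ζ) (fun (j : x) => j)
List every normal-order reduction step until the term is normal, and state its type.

normal-order reduction sequence:
  fun (x : (fun (γ : Type1) => fun (τ : Nat) => γ) Type0 8) => (fun (ζ : forall (b : x), x) => ζ) (fun (j : x) => j)
  ~> fun (x : (fun (γ : Nat) => Type0) 8) => (fun (τ : forall (ζ : x), x) => τ) (fun (b : x) => b)
  ~> fun (x : Type0) => (fun (γ : forall (τ : x), x) => γ) (fun (ζ : x) => ζ)
  ~> fun (x : Type0) => fun (γ : x) => γ
type:
  forall (x : Type0), forall (γ : x), x


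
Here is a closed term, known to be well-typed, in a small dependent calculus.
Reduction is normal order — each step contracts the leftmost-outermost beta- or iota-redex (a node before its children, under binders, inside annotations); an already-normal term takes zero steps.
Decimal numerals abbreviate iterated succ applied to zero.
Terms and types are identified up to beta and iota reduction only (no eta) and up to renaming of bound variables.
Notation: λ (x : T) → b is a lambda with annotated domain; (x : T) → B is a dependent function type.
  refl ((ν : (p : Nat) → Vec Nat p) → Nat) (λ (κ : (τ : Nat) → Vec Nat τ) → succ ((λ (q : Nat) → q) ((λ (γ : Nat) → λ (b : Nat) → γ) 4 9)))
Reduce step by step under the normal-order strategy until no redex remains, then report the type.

normal-order reduction sequence:
  refl ((ν : (p : Nat) → Vec Nat p) → Nat) (λ (κ : (τ : Nat) → Vec Nat τ) → succ ((λ (q : Nat) → q) ((λ (γ : Nat) → λ (b : Nat) → γ) 4 9)))
  ~> refl ((ν : (p : Nat) → Vec Nat p) → Nat) (λ (κ : (τ : Nat) → Vec Nat τ) → succ ((λ (q : Nat) → λ (γ : Nat) → q) 4 9))
  ~> refl ((ν : (p : Nat) → Vec Nat p) → Nat) (λ (κ : (τ : Nat) → Vec Nat τ) → succ ((λ (q : Nat) → 4) 9))
  ~> refl ((ν : (p : Nat) → Vec Nat p) → Nat) (λ (κ : (τ : Nat) → Vec Nat τ) → 5)
inferred type:
  Eq ((ν : (p : Nat) → Vec Nat p) → Nat) (λ (κ : (τ : Nat) → Vec Nat τ) → 5) (λ (q : (γ : Nat) → Vec Nat γ) → 5)


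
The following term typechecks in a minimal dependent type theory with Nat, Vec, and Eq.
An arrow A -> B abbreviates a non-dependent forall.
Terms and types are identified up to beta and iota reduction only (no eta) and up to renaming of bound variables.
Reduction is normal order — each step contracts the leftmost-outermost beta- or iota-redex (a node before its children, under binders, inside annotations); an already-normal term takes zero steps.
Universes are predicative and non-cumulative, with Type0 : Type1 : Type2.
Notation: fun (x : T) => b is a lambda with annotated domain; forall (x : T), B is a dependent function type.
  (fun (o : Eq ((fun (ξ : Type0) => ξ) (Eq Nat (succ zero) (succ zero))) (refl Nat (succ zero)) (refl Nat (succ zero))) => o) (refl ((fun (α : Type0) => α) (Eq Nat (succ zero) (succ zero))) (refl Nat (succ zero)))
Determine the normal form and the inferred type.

resulting normal form:
  refl (Eq Nat (succ zero) (succ zero)) (refl Nat (succ zero))
the term's type:
  Eq (Eq Nat (succ zero) (succ zero)) (refl Nat (succ zero)) (refl Nat (succ zero))


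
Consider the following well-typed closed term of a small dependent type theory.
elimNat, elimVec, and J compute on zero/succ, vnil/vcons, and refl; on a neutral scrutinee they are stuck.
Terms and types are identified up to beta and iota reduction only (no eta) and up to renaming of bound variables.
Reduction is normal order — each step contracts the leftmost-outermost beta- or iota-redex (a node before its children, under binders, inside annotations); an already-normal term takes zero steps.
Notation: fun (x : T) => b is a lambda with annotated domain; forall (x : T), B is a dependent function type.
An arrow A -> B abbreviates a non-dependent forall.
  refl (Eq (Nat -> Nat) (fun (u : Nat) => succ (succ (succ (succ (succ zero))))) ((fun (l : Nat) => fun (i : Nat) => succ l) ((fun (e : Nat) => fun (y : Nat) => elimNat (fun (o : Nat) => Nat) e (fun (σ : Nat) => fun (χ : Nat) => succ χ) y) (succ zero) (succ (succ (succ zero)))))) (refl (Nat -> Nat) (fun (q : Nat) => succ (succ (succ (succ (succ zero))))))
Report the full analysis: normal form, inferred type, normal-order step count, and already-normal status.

normal form:
  refl (Eq (Nat -> Nat) (fun (u : Nat) => succ (succ (succ (succ (succ zero))))) (fun (l : Nat) => succ (succ (succ (succ (succ zero)))))) (refl (Nat -> Nat) (fun (i : Nat) => succ (succ (succ (succ (succ zero))))))
the term's type:
  Eq (Eq (Nat -> Nat) (fun (u : Nat) => succ (succ (succ (succ (succ zero))))) (fun (l : Nat) => succ (succ (succ (succ (succ zero)))))) (refl (Nat -> Nat) (fun (i : Nat) => succ (succ (succ (succ (succ zero)))))) (refl (Nat -> Nat) (fun (e : Nat) => succ (succ (succ (succ (succ zero))))))
reduction steps (normal order): 13
term was already normal: no
first redex: a beta-redex


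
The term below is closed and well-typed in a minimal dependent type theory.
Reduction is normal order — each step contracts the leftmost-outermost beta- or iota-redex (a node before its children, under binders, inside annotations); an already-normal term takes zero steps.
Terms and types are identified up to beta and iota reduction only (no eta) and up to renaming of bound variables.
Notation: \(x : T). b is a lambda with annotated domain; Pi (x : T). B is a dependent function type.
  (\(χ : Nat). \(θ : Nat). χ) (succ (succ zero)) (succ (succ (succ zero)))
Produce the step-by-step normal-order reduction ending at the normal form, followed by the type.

normal-order reduction:
  (\(χ : Nat). \(θ : Nat). χ) (succ (succ zero)) (succ (succ (succ zero)))
  ~> (\(χ : Nat). succ (succ zero)) (succ (succ (succ zero)))
  ~> succ (succ zero)
the term's type:
  Nat


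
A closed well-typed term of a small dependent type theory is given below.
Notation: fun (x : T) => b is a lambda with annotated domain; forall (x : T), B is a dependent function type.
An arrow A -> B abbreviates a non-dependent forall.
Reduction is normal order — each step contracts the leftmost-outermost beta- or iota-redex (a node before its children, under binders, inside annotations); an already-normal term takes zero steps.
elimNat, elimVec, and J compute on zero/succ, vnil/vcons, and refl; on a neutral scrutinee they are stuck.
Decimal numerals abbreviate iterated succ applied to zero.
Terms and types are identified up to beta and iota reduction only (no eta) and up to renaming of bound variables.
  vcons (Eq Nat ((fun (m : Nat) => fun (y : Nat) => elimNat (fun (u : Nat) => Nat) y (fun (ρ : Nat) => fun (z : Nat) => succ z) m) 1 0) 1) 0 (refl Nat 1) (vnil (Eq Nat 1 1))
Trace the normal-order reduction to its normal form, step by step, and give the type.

normal-order reduction sequence:
  vcons (Eq Nat ((fun (m : Nat) => fun (y : Nat) => elimNat (fun (u : Nat) => Nat) y (fun (ρ : Nat) => fun (z : Nat) => succ z) m) 1 0) 1) 0 (refl Nat 1) (vnil (Eq Nat 1 1))
  ~> vcons (Eq Nat ((fun (m : Nat) => elimNat (fun (y : Nat) => Nat) m (fun (u : Nat) => fun (ρ : Nat) => succ ρ) 1) 0) 1) 0 (refl Nat 1) (vnil (Eq Nat 1 1))
  ~> vcons (Eq Nat (elimNat (fun (m : Nat) => Nat) 0 (fun (y : Nat) => fun (u : Nat) => succ u) 1) 1) 0 (refl Nat 1) (vnil (Eq Nat 1 1))
  ~> vcons (Eq Nat ((fun (m : Nat) => fun (y : Nat) => succ y) 0 (elimNat (fun (u : Nat) => Nat) 0 (fun (ρ : Nat) => fun (z : Nat) => succ z) 0)) 1) 0 (refl Nat 1) (vnil (Eq Nat 1 1))
  ~> vcons (Eq Nat ((fun (m : Nat) => succ m) (elimNat (fun (y : Nat) => Nat) 0 (fun (u : Nat) => fun (ρ : Nat) => succ ρ) 0)) 1) 0 (refl Nat 1) (vnil (Eq Nat 1 1))
  ~> vcons (Eq Nat (succ (elimNat (fun (m : Nat) => Nat) 0 (fun (y : Nat) => fun (u : Nat) => succ u) 0)) 1) 0 (refl Nat 1) (vnil (Eq Nat 1 1))
  ~> vcons (Eq Nat 1 1) 0 (refl Nat 1) (vnil (Eq Nat 1 1))
type:
  Vec (Eq Nat 1 1) 1


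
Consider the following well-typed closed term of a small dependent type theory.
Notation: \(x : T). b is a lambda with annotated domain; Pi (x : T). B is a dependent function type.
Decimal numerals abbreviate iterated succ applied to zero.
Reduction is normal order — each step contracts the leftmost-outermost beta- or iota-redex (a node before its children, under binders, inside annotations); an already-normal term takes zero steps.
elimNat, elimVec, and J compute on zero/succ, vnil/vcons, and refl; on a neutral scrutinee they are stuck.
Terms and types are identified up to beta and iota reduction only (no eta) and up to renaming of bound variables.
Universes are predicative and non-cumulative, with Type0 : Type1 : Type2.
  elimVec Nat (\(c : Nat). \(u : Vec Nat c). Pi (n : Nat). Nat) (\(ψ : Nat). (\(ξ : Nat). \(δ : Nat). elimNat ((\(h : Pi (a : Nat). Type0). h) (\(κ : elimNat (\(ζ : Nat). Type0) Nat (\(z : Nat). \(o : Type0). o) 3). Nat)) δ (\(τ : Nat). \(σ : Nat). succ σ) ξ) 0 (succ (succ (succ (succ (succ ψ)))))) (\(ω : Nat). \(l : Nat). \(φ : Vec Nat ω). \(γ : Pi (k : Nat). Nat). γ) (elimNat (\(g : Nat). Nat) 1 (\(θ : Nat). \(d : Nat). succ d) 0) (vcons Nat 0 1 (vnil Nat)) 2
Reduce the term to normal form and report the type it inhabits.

normal form:
  7
the term's type:
  Nat


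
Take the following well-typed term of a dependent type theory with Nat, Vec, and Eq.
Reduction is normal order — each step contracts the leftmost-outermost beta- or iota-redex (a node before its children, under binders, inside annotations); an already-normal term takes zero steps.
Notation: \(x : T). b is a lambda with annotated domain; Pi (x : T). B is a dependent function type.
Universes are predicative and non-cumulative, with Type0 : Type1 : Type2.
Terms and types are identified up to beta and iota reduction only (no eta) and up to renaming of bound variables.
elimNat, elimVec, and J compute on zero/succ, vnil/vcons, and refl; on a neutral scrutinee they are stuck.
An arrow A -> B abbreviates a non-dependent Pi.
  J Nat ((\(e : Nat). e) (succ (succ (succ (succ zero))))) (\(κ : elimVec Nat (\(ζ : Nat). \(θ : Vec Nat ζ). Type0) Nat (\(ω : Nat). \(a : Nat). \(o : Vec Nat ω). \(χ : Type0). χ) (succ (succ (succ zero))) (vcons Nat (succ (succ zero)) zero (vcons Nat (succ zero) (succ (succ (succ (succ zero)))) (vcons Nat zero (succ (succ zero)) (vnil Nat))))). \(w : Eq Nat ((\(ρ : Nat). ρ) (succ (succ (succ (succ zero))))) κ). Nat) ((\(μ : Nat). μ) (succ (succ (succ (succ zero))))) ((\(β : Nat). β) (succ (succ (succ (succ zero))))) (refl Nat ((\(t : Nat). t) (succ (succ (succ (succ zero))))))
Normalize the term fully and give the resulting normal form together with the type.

reduced normal form:
  succ (succ (succ (succ zero)))
the term's type:
  Nat
observation: normalization takes exactly 2 steps under the normal-order strategy.


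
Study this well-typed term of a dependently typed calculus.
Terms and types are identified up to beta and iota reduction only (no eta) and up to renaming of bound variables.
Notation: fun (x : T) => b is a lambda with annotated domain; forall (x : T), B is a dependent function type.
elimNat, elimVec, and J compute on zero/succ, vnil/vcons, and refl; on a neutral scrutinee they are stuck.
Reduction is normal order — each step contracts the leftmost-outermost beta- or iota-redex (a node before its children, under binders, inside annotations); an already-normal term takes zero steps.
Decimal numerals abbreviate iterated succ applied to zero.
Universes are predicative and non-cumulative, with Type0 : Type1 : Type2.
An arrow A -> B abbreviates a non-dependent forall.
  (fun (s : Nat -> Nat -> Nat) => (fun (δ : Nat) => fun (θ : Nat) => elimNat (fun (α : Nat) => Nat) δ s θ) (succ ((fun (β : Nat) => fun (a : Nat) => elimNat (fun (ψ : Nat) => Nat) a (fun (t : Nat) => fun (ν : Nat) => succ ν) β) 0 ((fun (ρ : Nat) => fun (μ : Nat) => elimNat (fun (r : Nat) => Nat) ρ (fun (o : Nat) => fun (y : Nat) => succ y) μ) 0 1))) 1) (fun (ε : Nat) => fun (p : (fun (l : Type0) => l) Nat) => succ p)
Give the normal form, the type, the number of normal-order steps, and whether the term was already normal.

resulting normal form:
  3
type:
  Nat
steps to reach normal form (normal order): 16
term was already normal: no
first redex: a beta-redex


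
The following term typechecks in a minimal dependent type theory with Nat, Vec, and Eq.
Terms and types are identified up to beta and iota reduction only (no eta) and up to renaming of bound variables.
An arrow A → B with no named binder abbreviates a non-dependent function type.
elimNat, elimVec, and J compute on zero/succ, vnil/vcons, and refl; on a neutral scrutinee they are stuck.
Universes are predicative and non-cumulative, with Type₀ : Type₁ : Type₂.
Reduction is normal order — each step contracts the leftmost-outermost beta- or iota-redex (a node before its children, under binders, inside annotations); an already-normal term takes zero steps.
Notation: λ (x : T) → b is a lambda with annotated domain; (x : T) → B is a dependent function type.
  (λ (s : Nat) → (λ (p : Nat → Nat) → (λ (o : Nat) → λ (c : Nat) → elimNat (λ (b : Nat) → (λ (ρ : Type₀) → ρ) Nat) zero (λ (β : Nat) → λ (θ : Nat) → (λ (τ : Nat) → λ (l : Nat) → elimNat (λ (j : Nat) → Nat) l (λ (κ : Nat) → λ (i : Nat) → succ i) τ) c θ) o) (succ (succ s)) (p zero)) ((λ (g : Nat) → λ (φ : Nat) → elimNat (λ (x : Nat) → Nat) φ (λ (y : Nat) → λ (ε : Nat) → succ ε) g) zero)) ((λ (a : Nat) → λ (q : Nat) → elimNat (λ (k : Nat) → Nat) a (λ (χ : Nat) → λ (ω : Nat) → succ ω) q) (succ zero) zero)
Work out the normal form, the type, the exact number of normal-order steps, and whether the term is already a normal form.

reduced normal form:
  zero
inferred type:
  Nat
reduction steps (normal order): 36
already normal: no
first contracted redex: a beta-redex


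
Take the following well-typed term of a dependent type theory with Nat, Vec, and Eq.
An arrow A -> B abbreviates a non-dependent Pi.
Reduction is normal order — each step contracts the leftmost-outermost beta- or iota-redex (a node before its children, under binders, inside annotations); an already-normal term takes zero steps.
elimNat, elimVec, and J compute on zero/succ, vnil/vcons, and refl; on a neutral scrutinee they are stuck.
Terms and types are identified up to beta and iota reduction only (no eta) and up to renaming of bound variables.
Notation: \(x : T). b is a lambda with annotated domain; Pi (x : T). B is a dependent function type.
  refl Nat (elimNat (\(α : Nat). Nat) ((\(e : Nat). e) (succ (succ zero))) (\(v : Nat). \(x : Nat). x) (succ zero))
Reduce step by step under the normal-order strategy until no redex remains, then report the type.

normal-order reduction sequence:
  refl Nat (elimNat (\(α : Nat). Nat) ((\(e : Nat). e) (succ (succ zero))) (\(v : Nat). \(x : Nat). x) (succ zero))
  ~> refl Nat ((\(α : Nat). \(e : Nat). e) zero (elimNat (\(v : Nat). Nat) ((\(x : Nat). x) (succ (succ zero))) (\(ρ : Nat). \(y : Nat). y) zero))
  ~> refl Nat ((\(α : Nat). α) (elimNat (\(e : Nat). Nat) ((\(v : Nat). v) (succ (succ zero))) (\(x : Nat). \(ρ : Nat). ρ) zero))
  ~> refl Nat (elimNat (\(α : Nat). Nat) ((\(e : Nat). e) (succ (succ zero))) (\(v : Nat). \(x : Nat). x) zero)
  ~> refl Nat ((\(α : Nat). α) (succ (succ zero)))
  ~> refl Nat (succ (succ zero))
type:
  Eq Nat (succ (succ zero)) (succ (succ zero))


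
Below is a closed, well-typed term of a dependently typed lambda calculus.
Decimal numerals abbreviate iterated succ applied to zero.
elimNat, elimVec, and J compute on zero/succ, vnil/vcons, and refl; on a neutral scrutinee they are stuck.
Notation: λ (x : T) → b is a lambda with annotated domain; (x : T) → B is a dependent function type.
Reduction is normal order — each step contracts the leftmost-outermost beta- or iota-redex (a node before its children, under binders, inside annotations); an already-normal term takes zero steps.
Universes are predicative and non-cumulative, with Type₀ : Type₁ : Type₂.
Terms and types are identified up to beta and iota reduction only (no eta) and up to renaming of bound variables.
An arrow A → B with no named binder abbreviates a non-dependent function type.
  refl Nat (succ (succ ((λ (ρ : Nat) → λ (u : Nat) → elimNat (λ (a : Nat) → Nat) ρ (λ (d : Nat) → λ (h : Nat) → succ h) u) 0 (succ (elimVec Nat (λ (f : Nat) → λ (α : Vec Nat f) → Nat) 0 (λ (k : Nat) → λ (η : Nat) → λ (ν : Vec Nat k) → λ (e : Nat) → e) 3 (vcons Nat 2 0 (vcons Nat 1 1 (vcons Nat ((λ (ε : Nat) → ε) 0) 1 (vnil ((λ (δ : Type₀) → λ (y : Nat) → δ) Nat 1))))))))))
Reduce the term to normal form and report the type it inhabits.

normal form:
  refl Nat 3
inferred type:
  Eq Nat 3 3


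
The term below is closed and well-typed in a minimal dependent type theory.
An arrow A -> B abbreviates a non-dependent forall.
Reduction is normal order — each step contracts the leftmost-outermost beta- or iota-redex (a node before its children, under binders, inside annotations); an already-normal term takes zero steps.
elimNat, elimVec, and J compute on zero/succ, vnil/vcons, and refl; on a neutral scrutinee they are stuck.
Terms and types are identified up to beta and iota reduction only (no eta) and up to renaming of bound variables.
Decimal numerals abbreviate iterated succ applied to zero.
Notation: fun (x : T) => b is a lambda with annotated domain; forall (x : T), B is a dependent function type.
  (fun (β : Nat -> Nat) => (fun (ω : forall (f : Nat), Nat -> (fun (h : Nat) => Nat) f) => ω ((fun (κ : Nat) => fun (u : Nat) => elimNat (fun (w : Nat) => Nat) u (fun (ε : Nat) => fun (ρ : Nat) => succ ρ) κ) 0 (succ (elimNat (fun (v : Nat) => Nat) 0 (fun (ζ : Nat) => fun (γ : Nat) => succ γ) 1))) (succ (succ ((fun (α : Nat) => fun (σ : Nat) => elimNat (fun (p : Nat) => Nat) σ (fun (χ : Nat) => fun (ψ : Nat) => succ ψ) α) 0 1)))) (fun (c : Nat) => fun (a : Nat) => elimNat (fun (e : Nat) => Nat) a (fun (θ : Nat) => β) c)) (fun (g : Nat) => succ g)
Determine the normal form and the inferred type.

resulting normal form:
  5
inferred type:
  Nat


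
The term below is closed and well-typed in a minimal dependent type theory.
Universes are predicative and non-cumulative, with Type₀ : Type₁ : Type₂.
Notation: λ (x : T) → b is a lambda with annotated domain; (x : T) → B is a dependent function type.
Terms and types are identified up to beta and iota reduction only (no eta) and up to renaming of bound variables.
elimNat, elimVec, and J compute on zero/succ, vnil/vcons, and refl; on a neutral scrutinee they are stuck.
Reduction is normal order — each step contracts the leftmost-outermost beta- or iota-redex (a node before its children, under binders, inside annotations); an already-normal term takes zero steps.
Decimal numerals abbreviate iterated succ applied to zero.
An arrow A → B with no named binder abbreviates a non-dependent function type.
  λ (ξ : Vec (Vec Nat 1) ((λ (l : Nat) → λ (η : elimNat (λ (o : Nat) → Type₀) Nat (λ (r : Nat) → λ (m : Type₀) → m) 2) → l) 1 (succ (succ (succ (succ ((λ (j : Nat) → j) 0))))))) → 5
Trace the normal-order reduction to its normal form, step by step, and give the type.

reduction (normal order):
  λ (ξ : Vec (Vec Nat 1) ((λ (l : Nat) → λ (η : elimNat (λ (o : Nat) → Type₀) Nat (λ (r : Nat) → λ (m : Type₀) → m) 2) → l) 1 (succ (succ (succ (succ ((λ (j : Nat) → j) 0))))))) → 5
  ~> λ (ξ : Vec (Vec Nat 1) ((λ (l : elimNat (λ (η : Nat) → Type₀) Nat (λ (o : Nat) → λ (r : Type₀) → r) 2) → 1) (succ (succ (succ (succ ((λ (m : Nat) → m) 0))))))) → 5
  ~> λ (ξ : Vec (Vec Nat 1) 1) → 5
type:
  Vec (Vec Nat 1) 1 → Nat


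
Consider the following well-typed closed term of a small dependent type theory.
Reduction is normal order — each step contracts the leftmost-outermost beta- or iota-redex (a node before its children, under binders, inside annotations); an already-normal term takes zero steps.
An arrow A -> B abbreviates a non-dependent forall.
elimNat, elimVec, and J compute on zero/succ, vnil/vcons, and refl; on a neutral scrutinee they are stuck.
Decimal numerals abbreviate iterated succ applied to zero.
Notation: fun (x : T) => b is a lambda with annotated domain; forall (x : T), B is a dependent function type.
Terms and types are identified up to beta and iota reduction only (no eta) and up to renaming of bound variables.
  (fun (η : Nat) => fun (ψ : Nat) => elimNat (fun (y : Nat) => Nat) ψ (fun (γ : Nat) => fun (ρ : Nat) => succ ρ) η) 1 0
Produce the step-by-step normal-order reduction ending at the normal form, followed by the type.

normal-order reduction sequence:
  (fun (η : Nat) => fun (ψ : Nat) => elimNat (fun (y : Nat) => Nat) ψ (fun (γ : Nat) => fun (ρ : Nat) => succ ρ) η) 1 0
  ~> (fun (η : Nat) => elimNat (fun (ψ : Nat) => Nat) η (fun (y : Nat) => fun (γ : Nat) => succ γ) 1) 0
  ~> elimNat (fun (η : Nat) => Nat) 0 (fun (ψ : Nat) => fun (y : Nat) => succ y) 1
  ~> (fun (η : Nat) => fun (ψ : Nat) => succ ψ) 0 (elimNat (fun (y : Nat) => Nat) 0 (fun (γ : Nat) => fun (ρ : Nat) => succ ρ) 0)
  ~> (fun (η : Nat) => succ η) (elimNat (fun (ψ : Nat) => Nat) 0 (fun (y : Nat) => fun (γ : Nat) => succ γ) 0)
  ~> succ (elimNat (fun (η : Nat) => Nat) 0 (fun (ψ : Nat) => fun (y : Nat) => succ y) 0)
  ~> 1
inferred type:
  Nat


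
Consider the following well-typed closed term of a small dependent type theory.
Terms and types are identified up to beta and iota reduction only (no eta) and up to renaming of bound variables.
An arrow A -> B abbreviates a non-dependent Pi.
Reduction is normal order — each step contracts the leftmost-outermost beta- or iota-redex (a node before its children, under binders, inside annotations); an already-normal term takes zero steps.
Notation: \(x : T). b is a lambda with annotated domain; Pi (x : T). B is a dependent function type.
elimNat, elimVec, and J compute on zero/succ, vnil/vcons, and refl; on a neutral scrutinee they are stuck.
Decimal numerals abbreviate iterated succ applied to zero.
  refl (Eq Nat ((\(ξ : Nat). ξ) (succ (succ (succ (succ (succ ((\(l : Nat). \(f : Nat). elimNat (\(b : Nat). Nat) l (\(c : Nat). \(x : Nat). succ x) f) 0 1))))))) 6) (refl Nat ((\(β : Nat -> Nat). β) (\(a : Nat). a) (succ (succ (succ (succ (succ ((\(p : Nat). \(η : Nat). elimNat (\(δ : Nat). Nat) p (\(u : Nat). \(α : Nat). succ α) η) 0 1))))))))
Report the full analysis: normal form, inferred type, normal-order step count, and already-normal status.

reduced normal form:
  refl (Eq Nat 6 6) (refl Nat 6)
the term's type:
  Eq (Eq Nat 6 6) (refl Nat 6) (refl Nat 6)
reduction steps (normal order): 15
started in normal form: no
first redex: a beta-redex


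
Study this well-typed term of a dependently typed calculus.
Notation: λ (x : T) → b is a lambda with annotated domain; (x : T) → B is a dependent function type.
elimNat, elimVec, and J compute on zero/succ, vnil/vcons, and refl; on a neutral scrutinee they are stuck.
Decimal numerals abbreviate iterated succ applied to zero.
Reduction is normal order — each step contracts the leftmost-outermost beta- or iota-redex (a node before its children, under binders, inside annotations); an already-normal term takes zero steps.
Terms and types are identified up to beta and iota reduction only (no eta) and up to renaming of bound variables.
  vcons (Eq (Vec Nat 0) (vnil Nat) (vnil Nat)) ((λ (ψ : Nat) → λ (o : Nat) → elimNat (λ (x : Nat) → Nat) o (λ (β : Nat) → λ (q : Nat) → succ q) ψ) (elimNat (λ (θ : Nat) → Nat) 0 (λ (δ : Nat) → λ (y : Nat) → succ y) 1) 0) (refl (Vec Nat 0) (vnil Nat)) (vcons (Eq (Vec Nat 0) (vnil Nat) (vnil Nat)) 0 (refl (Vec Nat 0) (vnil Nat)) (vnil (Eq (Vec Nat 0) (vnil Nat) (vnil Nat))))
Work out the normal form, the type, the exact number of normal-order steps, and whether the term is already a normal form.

reduced normal form:
  vcons (Eq (Vec Nat 0) (vnil Nat) (vnil Nat)) 1 (refl (Vec Nat 0) (vnil Nat)) (vcons (Eq (Vec Nat 0) (vnil Nat) (vnil Nat)) 0 (refl (Vec Nat 0) (vnil Nat)) (vnil (Eq (Vec Nat 0) (vnil Nat) (vnil Nat))))
type:
  Vec (Eq (Vec Nat 0) (vnil Nat) (vnil Nat)) 2
reduction steps (normal order): 10
term was already normal: no
first contracted redex: a beta-redex


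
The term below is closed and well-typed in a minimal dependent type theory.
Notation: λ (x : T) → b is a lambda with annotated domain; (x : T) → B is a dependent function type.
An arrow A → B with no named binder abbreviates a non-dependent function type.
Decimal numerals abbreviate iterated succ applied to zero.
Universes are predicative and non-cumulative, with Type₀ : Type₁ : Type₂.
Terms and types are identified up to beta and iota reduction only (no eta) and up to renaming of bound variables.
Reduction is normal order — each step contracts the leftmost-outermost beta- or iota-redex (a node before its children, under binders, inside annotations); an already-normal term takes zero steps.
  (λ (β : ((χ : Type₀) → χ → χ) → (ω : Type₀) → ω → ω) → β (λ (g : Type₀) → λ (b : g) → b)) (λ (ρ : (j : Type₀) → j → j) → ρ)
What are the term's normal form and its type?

reduced normal form:
  λ (β : Type₀) → λ (χ : β) → χ
type:
  (β : Type₀) → β → β
observation: contracting a beta-redex first, the term normalizes in 2 steps.


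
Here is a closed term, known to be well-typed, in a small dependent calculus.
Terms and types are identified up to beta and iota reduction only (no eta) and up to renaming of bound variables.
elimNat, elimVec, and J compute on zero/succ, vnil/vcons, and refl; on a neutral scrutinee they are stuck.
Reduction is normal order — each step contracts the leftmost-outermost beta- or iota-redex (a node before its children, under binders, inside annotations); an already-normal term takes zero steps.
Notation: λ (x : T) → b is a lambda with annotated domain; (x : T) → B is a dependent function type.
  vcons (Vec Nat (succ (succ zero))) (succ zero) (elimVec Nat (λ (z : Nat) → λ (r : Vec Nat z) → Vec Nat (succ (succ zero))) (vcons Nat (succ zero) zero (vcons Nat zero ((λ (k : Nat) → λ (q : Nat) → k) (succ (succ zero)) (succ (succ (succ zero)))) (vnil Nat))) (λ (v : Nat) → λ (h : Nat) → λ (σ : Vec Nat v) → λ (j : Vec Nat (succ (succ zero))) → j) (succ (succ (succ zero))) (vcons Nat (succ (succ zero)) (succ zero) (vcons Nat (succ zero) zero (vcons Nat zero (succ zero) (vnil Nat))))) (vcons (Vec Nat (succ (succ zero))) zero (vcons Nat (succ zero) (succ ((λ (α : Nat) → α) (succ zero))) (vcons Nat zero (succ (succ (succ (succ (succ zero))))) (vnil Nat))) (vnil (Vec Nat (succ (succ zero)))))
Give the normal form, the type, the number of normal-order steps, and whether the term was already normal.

resulting normal form:
  vcons (Vec Nat (succ (succ zero))) (succ zero) (vcons Nat (succ zero) zero (vcons Nat zero (succ (succ zero)) (vnil Nat))) (vcons (Vec Nat (succ (succ zero))) zero (vcons Nat (succ zero) (succ (succ zero)) (vcons Nat zero (succ (succ (succ (succ (succ zero))))) (vnil Nat))) (vnil (Vec Nat (succ (succ zero)))))
the term's type:
  Vec (Vec Nat (succ (succ zero))) (succ (succ zero))
reduction steps (normal order): 19
started in normal form: no
first contracted redex: an elimVec iota-redex


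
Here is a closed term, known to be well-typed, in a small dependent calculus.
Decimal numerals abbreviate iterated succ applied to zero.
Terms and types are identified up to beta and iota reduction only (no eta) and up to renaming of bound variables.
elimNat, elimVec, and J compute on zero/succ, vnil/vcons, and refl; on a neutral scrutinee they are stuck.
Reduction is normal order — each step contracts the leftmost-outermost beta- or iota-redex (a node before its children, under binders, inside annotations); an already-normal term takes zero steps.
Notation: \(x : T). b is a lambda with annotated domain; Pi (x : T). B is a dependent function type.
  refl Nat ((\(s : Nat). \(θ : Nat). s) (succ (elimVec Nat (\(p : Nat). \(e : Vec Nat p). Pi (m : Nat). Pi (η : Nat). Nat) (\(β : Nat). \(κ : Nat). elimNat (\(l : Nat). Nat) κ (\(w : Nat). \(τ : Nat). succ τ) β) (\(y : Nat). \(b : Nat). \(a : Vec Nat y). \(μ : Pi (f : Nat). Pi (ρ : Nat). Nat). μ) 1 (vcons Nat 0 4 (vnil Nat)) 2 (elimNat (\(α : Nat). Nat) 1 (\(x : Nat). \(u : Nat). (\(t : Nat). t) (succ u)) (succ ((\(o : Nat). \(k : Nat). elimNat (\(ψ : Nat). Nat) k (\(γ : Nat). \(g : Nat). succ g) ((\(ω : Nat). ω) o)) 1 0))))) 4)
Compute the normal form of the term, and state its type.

normal form:
  refl Nat 6
the term's type:
  Eq Nat 6 6
observation: normalization takes exactly 33 steps under the normal-order strategy.
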